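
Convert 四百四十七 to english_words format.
Convert 四百四十七 (Chinese numeral) → 4×100 + 4×10 + 7 = 447 (decimal)
Convert 447 (decimal) → 447 = 4×100 + 47 → four hundred forty-seven (English words)
four hundred forty-seven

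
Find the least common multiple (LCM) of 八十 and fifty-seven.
Convert 八十 (Chinese numeral) → 8×10 = 80 (decimal)
Convert fifty-seven (English words) → 57 (decimal)
Compute lcm(80, 57) = 4560
4560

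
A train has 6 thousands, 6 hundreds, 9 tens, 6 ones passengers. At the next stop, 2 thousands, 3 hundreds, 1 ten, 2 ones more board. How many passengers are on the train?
Convert 6 thousands, 6 hundreds, 9 tens, 6 ones (place-value notation) → 6×1000 + 6×100 + 9×10 + 6 = 6696 (decimal)
Convert 2 thousands, 3 hundreds, 1 ten, 2 ones (place-value notation) → 2×1000 + 3×100 + 1×10 + 2 = 2312 (decimal)
Compute 6696 + 2312 = 9008
9008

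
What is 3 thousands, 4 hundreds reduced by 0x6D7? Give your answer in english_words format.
Convert 3 thousands, 4 hundreds (place-value notation) → 3×1000 + 4×100 = 3400 (decimal)
Convert 0x6D7 (hexadecimal) → 6×256 + 13×16 + 7 = 1751 (decimal)
Compute 3400 - 1751 = 1649
Convert 1649 (decimal) → 1649 = 1×1000 + 6×100 + 49 → one thousand six hundred forty-nine (English words)
one thousand six hundred forty-nine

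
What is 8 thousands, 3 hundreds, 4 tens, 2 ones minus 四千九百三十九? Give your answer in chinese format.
Convert 8 thousands, 3 hundreds, 4 tens, 2 ones (place-value notation) → 8×1000 + 3×100 + 4×10 + 2 = 8342 (decimal)
Convert 四千九百三十九 (Chinese numeral) → 4×1000 + 9×100 + 3×10 + 9 = 4939 (decimal)
Compute 8342 - 4939 = 3403
Convert 3403 (decimal) → 3403 = 3×1000 + 4×100 + 3 → 三千四百零三 (Chinese numeral)
三千四百零三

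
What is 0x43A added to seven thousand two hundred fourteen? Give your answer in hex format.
Convert 0x43A (hexadecimal) → 4×256 + 3×16 + 10 = 1082 (decimal)
Convert seven thousand two hundred fourteen (English words) → 7×1000 + 2×100 + 14 = 7214 (decimal)
Compute 1082 + 7214 = 8296
Convert 8296 (decimal) → 8296 = 2×4096 + 6×16 + 8 → 0x2068 (hexadecimal)
0x2068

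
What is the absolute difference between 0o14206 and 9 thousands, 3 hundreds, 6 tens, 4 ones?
Convert 0o14206 (octal) → 1×4096 + 4×512 + 2×64 + 6 = 6278 (decimal)
Convert 9 thousands, 3 hundreds, 6 tens, 4 ones (place-value notation) → 9×1000 + 3×100 + 6×10 + 4 = 9364 (decimal)
Compute |6278 - 9364| = 3086
3086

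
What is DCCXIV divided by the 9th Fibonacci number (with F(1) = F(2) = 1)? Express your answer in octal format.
Convert DCCXIV (Roman numeral) → 500 + 100 + 100 + 10 + 4 = 714 (decimal)
Convert the 9th Fibonacci number (with F(1) = F(2) = 1) (Fibonacci index) → 1, 1, 2, 3, 5, 8, 13, 21, 34 → 34 (decimal)
Compute 714 ÷ 34 = 21
Convert 21 (decimal) → 21 = 2×8 + 5 → 0o25 (octal)
0o25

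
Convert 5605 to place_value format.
Convert 5605 (decimal) → 5605 = 5×1000 + 6×100 + 5 → 5 thousands, 6 hundreds, 5 ones (place-value notation)
5 thousands, 6 hundreds, 5 ones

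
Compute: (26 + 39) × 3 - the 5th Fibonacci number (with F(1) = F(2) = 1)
Convert the 5th Fibonacci number (with F(1) = F(2) = 1) (Fibonacci index) → 1, 1, 2, 3, 5 → 5 (decimal)
Expression in decimal: (26 + 39) × 3 - 5
Parentheses first: 26 + 39 = 65
Multiply: 65 × 3 = 195
Subtract: 195 - 5 = 190
190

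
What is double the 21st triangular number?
The 21st triangular number = 21×22/2 = 231
Compute 231 × 2 = 462
462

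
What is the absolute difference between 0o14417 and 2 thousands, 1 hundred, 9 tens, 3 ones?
Convert 0o14417 (octal) → 1×4096 + 4×512 + 4×64 + 1×8 + 7 = 6415 (decimal)
Convert 2 thousands, 1 hundred, 9 tens, 3 ones (place-value notation) → 2×1000 + 1×100 + 9×10 + 3 = 2193 (decimal)
Compute |6415 - 2193| = 4222
4222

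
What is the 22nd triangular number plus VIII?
The 22nd triangular number = 22×23/2 = 253
Convert VIII (Roman numeral) → 5 + 1 + 1 + 1 = 8 (decimal)
Compute 253 + 8 = 261
261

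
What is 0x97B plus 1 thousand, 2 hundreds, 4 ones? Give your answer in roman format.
Convert 0x97B (hexadecimal) → 9×256 + 7×16 + 11 = 2427 (decimal)
Convert 1 thousand, 2 hundreds, 4 ones (place-value notation) → 1×1000 + 2×100 + 4 = 1204 (decimal)
Compute 2427 + 1204 = 3631
Convert 3631 (decimal) → 3631 = 1000 + 1000 + 1000 + 500 + 100 + 10 + 10 + 10 + 1 → MMMDCXXXI (Roman numeral)
MMMDCXXXI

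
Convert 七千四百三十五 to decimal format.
Convert 七千四百三十五 (Chinese numeral) → 7×1000 + 4×100 + 3×10 + 5 = 7435 (decimal)
7435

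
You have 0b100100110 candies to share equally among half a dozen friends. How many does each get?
Convert 0b100100110 (binary) → 256 + 32 + 4 + 2 = 294 (decimal)
Convert half a dozen (colloquial) → 6 (decimal)
Compute 294 ÷ 6 = 49
49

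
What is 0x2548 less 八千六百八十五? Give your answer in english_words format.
Convert 0x2548 (hexadecimal) → 2×4096 + 5×256 + 4×16 + 8 = 9544 (decimal)
Convert 八千六百八十五 (Chinese numeral) → 8×1000 + 6×100 + 8×10 + 5 = 8685 (decimal)
Compute 9544 - 8685 = 859
Convert 859 (decimal) → 859 = 8×100 + 59 → eight hundred fifty-nine (English words)
eight hundred fifty-nine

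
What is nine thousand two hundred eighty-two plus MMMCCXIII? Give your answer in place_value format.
Convert nine thousand two hundred eighty-two (English words) → 9×1000 + 2×100 + 82 = 9282 (decimal)
Convert MMMCCXIII (Roman numeral) → 1000 + 1000 + 1000 + 100 + 100 + 10 + 1 + 1 + 1 = 3213 (decimal)
Compute 9282 + 3213 = 12495
Convert 12495 (decimal) → 12495 = 12×1000 + 4×100 + 9×10 + 5 → 12 thousands, 4 hundreds, 9 tens, 5 ones (place-value notation)
12 thousands, 4 hundreds, 9 tens, 5 ones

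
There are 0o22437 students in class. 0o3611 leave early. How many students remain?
Convert 0o22437 (octal) → 2×4096 + 2×512 + 4×64 + 3×8 + 7 = 9503 (decimal)
Convert 0o3611 (octal) → 3×512 + 6×64 + 1×8 + 1 = 1929 (decimal)
Compute 9503 - 1929 = 7574
7574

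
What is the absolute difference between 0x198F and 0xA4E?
Convert 0x198F (hexadecimal) → 1×4096 + 9×256 + 8×16 + 15 = 6543 (decimal)
Convert 0xA4E (hexadecimal) → 10×256 + 4×16 + 14 = 2638 (decimal)
Compute |6543 - 2638| = 3905
3905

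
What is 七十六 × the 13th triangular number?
Convert 七十六 (Chinese numeral) → 7×10 + 6 = 76 (decimal)
Convert the 13th triangular number (triangular index) → 13×14/2 = 91 (decimal)
Compute 76 × 91 = 6916
6916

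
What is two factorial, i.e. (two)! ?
Convert two (English words) → 2 (decimal)
Compute 2! = 2
2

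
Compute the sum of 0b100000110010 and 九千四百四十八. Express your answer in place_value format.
Convert 0b100000110010 (binary) → 2048 + 32 + 16 + 2 = 2098 (decimal)
Convert 九千四百四十八 (Chinese numeral) → 9×1000 + 4×100 + 4×10 + 8 = 9448 (decimal)
Compute 2098 + 9448 = 11546
Convert 11546 (decimal) → 11546 = 11×1000 + 5×100 + 4×10 + 6 → 11 thousands, 5 hundreds, 4 tens, 6 ones (place-value notation)
11 thousands, 5 hundreds, 4 tens, 6 ones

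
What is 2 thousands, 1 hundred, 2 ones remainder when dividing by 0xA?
Convert 2 thousands, 1 hundred, 2 ones (place-value notation) → 2×1000 + 1×100 + 2 = 2102 (decimal)
Convert 0xA (hexadecimal) → 10 (decimal)
Compute 2102 mod 10 = 2
2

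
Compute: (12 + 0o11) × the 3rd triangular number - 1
Convert 0o11 (octal) → 1×8 + 1 = 9 (decimal)
Convert the 3rd triangular number (triangular index) → 3×4/2 = 6 (decimal)
Expression in decimal: (12 + 9) × 6 - 1
Parentheses first: 12 + 9 = 21
Multiply: 21 × 6 = 126
Subtract: 126 - 1 = 125
125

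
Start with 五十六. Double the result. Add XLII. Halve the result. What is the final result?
Convert 五十六 (Chinese numeral) → 5×10 + 6 = 56 (decimal)
Start: 56
56 × 2 = 112
Convert XLII (Roman numeral) → 40 + 1 + 1 = 42 (decimal)
112 + 42 = 154
154 ÷ 2 = 77
77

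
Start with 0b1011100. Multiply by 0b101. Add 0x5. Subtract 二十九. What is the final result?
Convert 0b1011100 (binary) → 64 + 16 + 8 + 4 = 92 (decimal)
Start: 92
Convert 0b101 (binary) → 4 + 1 = 5 (decimal)
92 × 5 = 460
Convert 0x5 (hexadecimal) → 5 (decimal)
460 + 5 = 465
Convert 二十九 (Chinese numeral) → 2×10 + 9 = 29 (decimal)
465 - 29 = 436
436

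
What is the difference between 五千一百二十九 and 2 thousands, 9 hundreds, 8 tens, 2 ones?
Convert 五千一百二十九 (Chinese numeral) → 5×1000 + 1×100 + 2×10 + 9 = 5129 (decimal)
Convert 2 thousands, 9 hundreds, 8 tens, 2 ones (place-value notation) → 2×1000 + 9×100 + 8×10 + 2 = 2982 (decimal)
Difference: |5129 - 2982| = 2147
2147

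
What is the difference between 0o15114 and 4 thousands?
Convert 0o15114 (octal) → 1×4096 + 5×512 + 1×64 + 1×8 + 4 = 6732 (decimal)
Convert 4 thousands (place-value notation) → 4×1000 = 4000 (decimal)
Difference: |6732 - 4000| = 2732
2732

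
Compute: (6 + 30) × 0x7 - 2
Convert 0x7 (hexadecimal) → 7 (decimal)
Expression in decimal: (6 + 30) × 7 - 2
Parentheses first: 6 + 30 = 36
Multiply: 36 × 7 = 252
Subtract: 252 - 2 = 250
250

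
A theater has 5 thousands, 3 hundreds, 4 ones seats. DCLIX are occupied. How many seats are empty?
Convert 5 thousands, 3 hundreds, 4 ones (place-value notation) → 5×1000 + 3×100 + 4 = 5304 (decimal)
Convert DCLIX (Roman numeral) → 500 + 100 + 50 + 9 = 659 (decimal)
Compute 5304 - 659 = 4645
4645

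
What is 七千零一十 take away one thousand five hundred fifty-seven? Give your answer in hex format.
Convert 七千零一十 (Chinese numeral) → 7×1000 + 1×10 = 7010 (decimal)
Convert one thousand five hundred fifty-seven (English words) → 1×1000 + 5×100 + 57 = 1557 (decimal)
Compute 7010 - 1557 = 5453
Convert 5453 (decimal) → 5453 = 1×4096 + 5×256 + 4×16 + 13 → 0x154D (hexadecimal)
0x154D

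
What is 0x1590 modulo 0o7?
Convert 0x1590 (hexadecimal) → 1×4096 + 5×256 + 9×16 = 5520 (decimal)
Convert 0o7 (octal) → 7 (decimal)
Compute 5520 mod 7 = 4
4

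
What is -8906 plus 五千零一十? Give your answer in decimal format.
Convert 五千零一十 (Chinese numeral) → 5×1000 + 1×10 = 5010 (decimal)
Compute -8906 + 5010 = -3896
-3896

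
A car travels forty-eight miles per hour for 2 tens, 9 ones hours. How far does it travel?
Convert forty-eight (English words) → 48 (decimal)
Convert 2 tens, 9 ones (place-value notation) → 2×10 + 9 = 29 (decimal)
Compute 48 × 29 = 1392
1392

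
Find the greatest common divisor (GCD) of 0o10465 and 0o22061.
Convert 0o10465 (octal) → 1×4096 + 4×64 + 6×8 + 5 = 4405 (decimal)
Convert 0o22061 (octal) → 2×4096 + 2×512 + 6×8 + 1 = 9265 (decimal)
Compute gcd(4405, 9265) = 5
5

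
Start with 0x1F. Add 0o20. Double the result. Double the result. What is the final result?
Convert 0x1F (hexadecimal) → 1×16 + 15 = 31 (decimal)
Start: 31
Convert 0o20 (octal) → 2×8 = 16 (decimal)
31 + 16 = 47
47 × 2 = 94
94 × 2 = 188
188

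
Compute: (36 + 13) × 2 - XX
Convert XX (Roman numeral) → 10 + 10 = 20 (decimal)
Expression in decimal: (36 + 13) × 2 - 20
Parentheses first: 36 + 13 = 49
Multiply: 49 × 2 = 98
Subtract: 98 - 20 = 78
78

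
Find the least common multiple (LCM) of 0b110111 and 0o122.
Convert 0b110111 (binary) → 32 + 16 + 4 + 2 + 1 = 55 (decimal)
Convert 0o122 (octal) → 1×64 + 2×8 + 2 = 82 (decimal)
Compute lcm(55, 82) = 4510
4510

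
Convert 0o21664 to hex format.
Convert 0o21664 (octal) → 2×4096 + 1×512 + 6×64 + 6×8 + 4 = 9140 (decimal)
Convert 9140 (decimal) → 9140 = 2×4096 + 3×256 + 11×16 + 4 → 0x23B4 (hexadecimal)
0x23B4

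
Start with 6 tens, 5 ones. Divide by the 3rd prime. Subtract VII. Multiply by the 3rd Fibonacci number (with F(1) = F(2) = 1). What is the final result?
Convert 6 tens, 5 ones (place-value notation) → 6×10 + 5 = 65 (decimal)
Start: 65
Convert the 3rd prime (prime index) → 5 (decimal)
65 ÷ 5 = 13
Convert VII (Roman numeral) → 5 + 1 + 1 = 7 (decimal)
13 - 7 = 6
Convert the 3rd Fibonacci number (with F(1) = F(2) = 1) (Fibonacci index) → 1, 1, 2 → 2 (decimal)
6 × 2 = 12
12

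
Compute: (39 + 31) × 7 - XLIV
Convert XLIV (Roman numeral) → 40 + 4 = 44 (decimal)
Expression in decimal: (39 + 31) × 7 - 44
Parentheses first: 39 + 31 = 70
Multiply: 70 × 7 = 490
Subtract: 490 - 44 = 446
446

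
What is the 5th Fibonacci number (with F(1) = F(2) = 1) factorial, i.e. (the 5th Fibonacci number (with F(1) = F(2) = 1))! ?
Convert the 5th Fibonacci number (with F(1) = F(2) = 1) (Fibonacci index) → 1, 1, 2, 3, 5 → 5 (decimal)
Compute 5! = 120
120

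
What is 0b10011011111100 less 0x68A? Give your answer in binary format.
Convert 0b10011011111100 (binary) → 8192 + 1024 + 512 + 128 + 64 + 32 + 16 + 8 + 4 = 9980 (decimal)
Convert 0x68A (hexadecimal) → 6×256 + 8×16 + 10 = 1674 (decimal)
Compute 9980 - 1674 = 8306
Convert 8306 (decimal) → 8306 = 8192 + 64 + 32 + 16 + 2 → 0b10000001110010 (binary)
0b10000001110010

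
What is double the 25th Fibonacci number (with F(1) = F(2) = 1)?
The 25th Fibonacci number (with F(1) = F(2) = 1) = 75025
Compute 75025 × 2 = 150050
150050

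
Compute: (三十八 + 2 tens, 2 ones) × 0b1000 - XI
Convert 三十八 (Chinese numeral) → 3×10 + 8 = 38 (decimal)
Convert 2 tens, 2 ones (place-value notation) → 2×10 + 2 = 22 (decimal)
Convert 0b1000 (binary) → 8 (decimal)
Convert XI (Roman numeral) → 10 + 1 = 11 (decimal)
Expression in decimal: (38 + 22) × 8 - 11
Parentheses first: 38 + 22 = 60
Multiply: 60 × 8 = 480
Subtract: 480 - 11 = 469
469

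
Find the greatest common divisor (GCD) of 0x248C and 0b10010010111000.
Convert 0x248C (hexadecimal) → 2×4096 + 4×256 + 8×16 + 12 = 9356 (decimal)
Convert 0b10010010111000 (binary) → 8192 + 1024 + 128 + 32 + 16 + 8 = 9400 (decimal)
Compute gcd(9356, 9400) = 4
4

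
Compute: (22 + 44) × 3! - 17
Convert 3! (factorial) → 6 (decimal)
Expression in decimal: (22 + 44) × 6 - 17
Parentheses first: 22 + 44 = 66
Multiply: 66 × 6 = 396
Subtract: 396 - 17 = 379
379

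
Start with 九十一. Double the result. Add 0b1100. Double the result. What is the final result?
Convert 九十一 (Chinese numeral) → 9×10 + 1 = 91 (decimal)
Start: 91
91 × 2 = 182
Convert 0b1100 (binary) → 8 + 4 = 12 (decimal)
182 + 12 = 194
194 × 2 = 388
388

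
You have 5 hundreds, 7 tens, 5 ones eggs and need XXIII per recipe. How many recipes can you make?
Convert 5 hundreds, 7 tens, 5 ones (place-value notation) → 5×100 + 7×10 + 5 = 575 (decimal)
Convert XXIII (Roman numeral) → 10 + 10 + 1 + 1 + 1 = 23 (decimal)
Compute 575 ÷ 23 = 25
25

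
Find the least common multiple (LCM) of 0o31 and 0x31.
Convert 0o31 (octal) → 3×8 + 1 = 25 (decimal)
Convert 0x31 (hexadecimal) → 3×16 + 1 = 49 (decimal)
Compute lcm(25, 49) = 1225
1225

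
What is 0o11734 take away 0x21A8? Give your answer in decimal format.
Convert 0o11734 (octal) → 1×4096 + 1×512 + 7×64 + 3×8 + 4 = 5084 (decimal)
Convert 0x21A8 (hexadecimal) → 2×4096 + 1×256 + 10×16 + 8 = 8616 (decimal)
Compute 5084 - 8616 = -3532
-3532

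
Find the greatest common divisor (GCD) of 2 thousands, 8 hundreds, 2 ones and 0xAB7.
Convert 2 thousands, 8 hundreds, 2 ones (place-value notation) → 2×1000 + 8×100 + 2 = 2802 (decimal)
Convert 0xAB7 (hexadecimal) → 10×256 + 11×16 + 7 = 2743 (decimal)
Compute gcd(2802, 2743) = 1
1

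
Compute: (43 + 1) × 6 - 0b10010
Convert 0b10010 (binary) → 16 + 2 = 18 (decimal)
Expression in decimal: (43 + 1) × 6 - 18
Parentheses first: 43 + 1 = 44
Multiply: 44 × 6 = 264
Subtract: 264 - 18 = 246
246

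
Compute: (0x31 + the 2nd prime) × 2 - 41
Convert 0x31 (hexadecimal) → 3×16 + 1 = 49 (decimal)
Convert the 2nd prime (prime index) → 3 (decimal)
Expression in decimal: (49 + 3) × 2 - 41
Parentheses first: 49 + 3 = 52
Multiply: 52 × 2 = 104
Subtract: 104 - 41 = 63
63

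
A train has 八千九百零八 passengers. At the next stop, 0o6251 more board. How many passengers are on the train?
Convert 八千九百零八 (Chinese numeral) → 8×1000 + 9×100 + 8 = 8908 (decimal)
Convert 0o6251 (octal) → 6×512 + 2×64 + 5×8 + 1 = 3241 (decimal)
Compute 8908 + 3241 = 12149
12149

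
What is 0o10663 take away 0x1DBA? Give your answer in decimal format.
Convert 0o10663 (octal) → 1×4096 + 6×64 + 6×8 + 3 = 4531 (decimal)
Convert 0x1DBA (hexadecimal) → 1×4096 + 13×256 + 11×16 + 10 = 7610 (decimal)
Compute 4531 - 7610 = -3079
-3079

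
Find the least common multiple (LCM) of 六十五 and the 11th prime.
Convert 六十五 (Chinese numeral) → 6×10 + 5 = 65 (decimal)
Convert the 11th prime (prime index) → 31 (decimal)
Compute lcm(65, 31) = 2015
2015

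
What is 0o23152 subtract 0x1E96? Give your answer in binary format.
Convert 0o23152 (octal) → 2×4096 + 3×512 + 1×64 + 5×8 + 2 = 9834 (decimal)
Convert 0x1E96 (hexadecimal) → 1×4096 + 14×256 + 9×16 + 6 = 7830 (decimal)
Compute 9834 - 7830 = 2004
Convert 2004 (decimal) → 2004 = 1024 + 512 + 256 + 128 + 64 + 16 + 4 → 0b11111010100 (binary)
0b11111010100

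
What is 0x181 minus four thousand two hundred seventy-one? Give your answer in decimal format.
Convert 0x181 (hexadecimal) → 1×256 + 8×16 + 1 = 385 (decimal)
Convert four thousand two hundred seventy-one (English words) → 4×1000 + 2×100 + 71 = 4271 (decimal)
Compute 385 - 4271 = -3886
-3886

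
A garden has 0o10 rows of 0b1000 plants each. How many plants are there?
Convert 0b1000 (binary) → 8 (decimal)
Convert 0o10 (octal) → 1×8 = 8 (decimal)
Compute 8 × 8 = 64
64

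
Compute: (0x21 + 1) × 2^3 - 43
Convert 0x21 (hexadecimal) → 2×16 + 1 = 33 (decimal)
Convert 2^3 (power) → 8 (decimal)
Expression in decimal: (33 + 1) × 8 - 43
Parentheses first: 33 + 1 = 34
Multiply: 34 × 8 = 272
Subtract: 272 - 43 = 229
229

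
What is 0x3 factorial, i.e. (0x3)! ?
Convert 0x3 (hexadecimal) → 3 (decimal)
Compute 3! = 6
6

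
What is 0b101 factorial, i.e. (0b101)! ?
Convert 0b101 (binary) → 4 + 1 = 5 (decimal)
Compute 5! = 120
120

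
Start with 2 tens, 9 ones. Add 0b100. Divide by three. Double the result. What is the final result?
Convert 2 tens, 9 ones (place-value notation) → 2×10 + 9 = 29 (decimal)
Start: 29
Convert 0b100 (binary) → 4 (decimal)
29 + 4 = 33
Convert three (English words) → 3 (decimal)
33 ÷ 3 = 11
11 × 2 = 22
22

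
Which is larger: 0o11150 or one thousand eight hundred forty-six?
Convert 0o11150 (octal) → 1×4096 + 1×512 + 1×64 + 5×8 = 4712 (decimal)
Convert one thousand eight hundred forty-six (English words) → 1×1000 + 8×100 + 46 = 1846 (decimal)
Compare 4712 vs 1846: larger = 4712
4712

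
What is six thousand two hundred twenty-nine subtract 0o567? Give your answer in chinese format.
Convert six thousand two hundred twenty-nine (English words) → 6×1000 + 2×100 + 29 = 6229 (decimal)
Convert 0o567 (octal) → 5×64 + 6×8 + 7 = 375 (decimal)
Compute 6229 - 375 = 5854
Convert 5854 (decimal) → 5854 = 5×1000 + 8×100 + 5×10 + 4 → 五千八百五十四 (Chinese numeral)
五千八百五十四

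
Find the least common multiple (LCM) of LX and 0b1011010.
Convert LX (Roman numeral) → 50 + 10 = 60 (decimal)
Convert 0b1011010 (binary) → 64 + 16 + 8 + 2 = 90 (decimal)
Compute lcm(60, 90) = 180
180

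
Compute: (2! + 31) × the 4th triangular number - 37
Convert 2! (factorial) → 2 (decimal)
Convert the 4th triangular number (triangular index) → 4×5/2 = 10 (decimal)
Expression in decimal: (2 + 31) × 10 - 37
Parentheses first: 2 + 31 = 33
Multiply: 33 × 10 = 330
Subtract: 330 - 37 = 293
293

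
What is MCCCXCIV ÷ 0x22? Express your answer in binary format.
Convert MCCCXCIV (Roman numeral) → 1000 + 100 + 100 + 100 + 90 + 4 = 1394 (decimal)
Convert 0x22 (hexadecimal) → 2×16 + 2 = 34 (decimal)
Compute 1394 ÷ 34 = 41
Convert 41 (decimal) → 41 = 32 + 8 + 1 → 0b101001 (binary)
0b101001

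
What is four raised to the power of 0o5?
Convert four (English words) → 4 (decimal)
Convert 0o5 (octal) → 5 (decimal)
Compute 4 ^ 5 = 1024
1024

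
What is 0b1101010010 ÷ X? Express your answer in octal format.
Convert 0b1101010010 (binary) → 512 + 256 + 64 + 16 + 2 = 850 (decimal)
Convert X (Roman numeral) → 10 (decimal)
Compute 850 ÷ 10 = 85
Convert 85 (decimal) → 85 = 1×64 + 2×8 + 5 → 0o125 (octal)
0o125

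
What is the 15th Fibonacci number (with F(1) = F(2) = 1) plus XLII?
The 15th Fibonacci number (with F(1) = F(2) = 1): 1, 1, 2, 3, 5, 8, 13, 21, 34, 55, 89, 144, 233, 377, 610 → 610
Convert XLII (Roman numeral) → 40 + 1 + 1 = 42 (decimal)
Compute 610 + 42 = 652
652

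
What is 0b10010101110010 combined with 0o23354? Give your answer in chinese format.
Convert 0b10010101110010 (binary) → 8192 + 1024 + 256 + 64 + 32 + 16 + 2 = 9586 (decimal)
Convert 0o23354 (octal) → 2×4096 + 3×512 + 3×64 + 5×8 + 4 = 9964 (decimal)
Compute 9586 + 9964 = 19550
Convert 19550 (decimal) → 19550 = 1×10000 + 9×1000 + 5×100 + 5×10 → 一万九千五百五十 (Chinese numeral)
一万九千五百五十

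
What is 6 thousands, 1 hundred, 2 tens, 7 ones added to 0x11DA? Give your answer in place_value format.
Convert 6 thousands, 1 hundred, 2 tens, 7 ones (place-value notation) → 6×1000 + 1×100 + 2×10 + 7 = 6127 (decimal)
Convert 0x11DA (hexadecimal) → 1×4096 + 1×256 + 13×16 + 10 = 4570 (decimal)
Compute 6127 + 4570 = 10697
Convert 10697 (decimal) → 10697 = 10×1000 + 6×100 + 9×10 + 7 → 10 thousands, 6 hundreds, 9 tens, 7 ones (place-value notation)
10 thousands, 6 hundreds, 9 tens, 7 ones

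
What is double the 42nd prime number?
The 42nd prime number = 181
Compute 181 × 2 = 362
362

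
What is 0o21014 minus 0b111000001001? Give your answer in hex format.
Convert 0o21014 (octal) → 2×4096 + 1×512 + 1×8 + 4 = 8716 (decimal)
Convert 0b111000001001 (binary) → 2048 + 1024 + 512 + 8 + 1 = 3593 (decimal)
Compute 8716 - 3593 = 5123
Convert 5123 (decimal) → 5123 = 1×4096 + 4×256 + 3 → 0x1403 (hexadecimal)
0x1403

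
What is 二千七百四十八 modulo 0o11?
Convert 二千七百四十八 (Chinese numeral) → 2×1000 + 7×100 + 4×10 + 8 = 2748 (decimal)
Convert 0o11 (octal) → 1×8 + 1 = 9 (decimal)
Compute 2748 mod 9 = 3
3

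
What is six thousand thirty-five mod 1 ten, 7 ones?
Convert six thousand thirty-five (English words) → 6×1000 + 35 = 6035 (decimal)
Convert 1 ten, 7 ones (place-value notation) → 1×10 + 7 = 17 (decimal)
Compute 6035 mod 17 = 0
0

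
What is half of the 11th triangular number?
The 11th triangular number = 11×12/2 = 66
Compute 66 ÷ 2 = 33
33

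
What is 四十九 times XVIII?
Convert 四十九 (Chinese numeral) → 4×10 + 9 = 49 (decimal)
Convert XVIII (Roman numeral) → 10 + 5 + 1 + 1 + 1 = 18 (decimal)
Compute 49 × 18 = 882
882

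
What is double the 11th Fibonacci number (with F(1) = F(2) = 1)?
The 11th Fibonacci number (with F(1) = F(2) = 1): 1, 1, 2, 3, 5, 8, 13, 21, 34, 55, 89 → 89
Compute 89 × 2 = 178
178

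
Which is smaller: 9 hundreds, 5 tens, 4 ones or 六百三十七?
Convert 9 hundreds, 5 tens, 4 ones (place-value notation) → 9×100 + 5×10 + 4 = 954 (decimal)
Convert 六百三十七 (Chinese numeral) → 6×100 + 3×10 + 7 = 637 (decimal)
Compare 954 vs 637: smaller = 637
637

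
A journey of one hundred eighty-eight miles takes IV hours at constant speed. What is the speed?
Convert one hundred eighty-eight (English words) → 1×100 + 88 = 188 (decimal)
Convert IV (Roman numeral) → 4 (decimal)
Compute 188 ÷ 4 = 47
47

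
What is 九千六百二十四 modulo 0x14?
Convert 九千六百二十四 (Chinese numeral) → 9×1000 + 6×100 + 2×10 + 4 = 9624 (decimal)
Convert 0x14 (hexadecimal) → 1×16 + 4 = 20 (decimal)
Compute 9624 mod 20 = 4
4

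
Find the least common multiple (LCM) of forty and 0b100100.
Convert forty (English words) → 40 (decimal)
Convert 0b100100 (binary) → 32 + 4 = 36 (decimal)
Compute lcm(40, 36) = 360
360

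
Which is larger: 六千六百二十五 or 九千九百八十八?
Convert 六千六百二十五 (Chinese numeral) → 6×1000 + 6×100 + 2×10 + 5 = 6625 (decimal)
Convert 九千九百八十八 (Chinese numeral) → 9×1000 + 9×100 + 8×10 + 8 = 9988 (decimal)
Compare 6625 vs 9988: larger = 9988
9988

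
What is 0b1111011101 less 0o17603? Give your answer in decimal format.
Convert 0b1111011101 (binary) → 512 + 256 + 128 + 64 + 16 + 8 + 4 + 1 = 989 (decimal)
Convert 0o17603 (octal) → 1×4096 + 7×512 + 6×64 + 3 = 8067 (decimal)
Compute 989 - 8067 = -7078
-7078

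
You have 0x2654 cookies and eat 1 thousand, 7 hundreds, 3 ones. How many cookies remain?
Convert 0x2654 (hexadecimal) → 2×4096 + 6×256 + 5×16 + 4 = 9812 (decimal)
Convert 1 thousand, 7 hundreds, 3 ones (place-value notation) → 1×1000 + 7×100 + 3 = 1703 (decimal)
Compute 9812 - 1703 = 8109
8109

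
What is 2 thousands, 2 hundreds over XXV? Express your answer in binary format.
Convert 2 thousands, 2 hundreds (place-value notation) → 2×1000 + 2×100 = 2200 (decimal)
Convert XXV (Roman numeral) → 10 + 10 + 5 = 25 (decimal)
Compute 2200 ÷ 25 = 88
Convert 88 (decimal) → 88 = 64 + 16 + 8 → 0b1011000 (binary)
0b1011000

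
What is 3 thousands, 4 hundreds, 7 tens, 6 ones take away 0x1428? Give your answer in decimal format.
Convert 3 thousands, 4 hundreds, 7 tens, 6 ones (place-value notation) → 3×1000 + 4×100 + 7×10 + 6 = 3476 (decimal)
Convert 0x1428 (hexadecimal) → 1×4096 + 4×256 + 2×16 + 8 = 5160 (decimal)
Compute 3476 - 5160 = -1684
-1684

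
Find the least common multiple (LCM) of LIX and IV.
Convert LIX (Roman numeral) → 50 + 9 = 59 (decimal)
Convert IV (Roman numeral) → 4 (decimal)
Compute lcm(59, 4) = 236
236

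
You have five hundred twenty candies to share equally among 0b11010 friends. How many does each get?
Convert five hundred twenty (English words) → 5×100 + 20 = 520 (decimal)
Convert 0b11010 (binary) → 16 + 8 + 2 = 26 (decimal)
Compute 520 ÷ 26 = 20
20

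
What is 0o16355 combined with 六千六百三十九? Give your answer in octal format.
Convert 0o16355 (octal) → 1×4096 + 6×512 + 3×64 + 5×8 + 5 = 7405 (decimal)
Convert 六千六百三十九 (Chinese numeral) → 6×1000 + 6×100 + 3×10 + 9 = 6639 (decimal)
Compute 7405 + 6639 = 14044
Convert 14044 (decimal) → 14044 = 3×4096 + 3×512 + 3×64 + 3×8 + 4 → 0o33334 (octal)
0o33334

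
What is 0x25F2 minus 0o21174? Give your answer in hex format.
Convert 0x25F2 (hexadecimal) → 2×4096 + 5×256 + 15×16 + 2 = 9714 (decimal)
Convert 0o21174 (octal) → 2×4096 + 1×512 + 1×64 + 7×8 + 4 = 8828 (decimal)
Compute 9714 - 8828 = 886
Convert 886 (decimal) → 886 = 3×256 + 7×16 + 6 → 0x376 (hexadecimal)
0x376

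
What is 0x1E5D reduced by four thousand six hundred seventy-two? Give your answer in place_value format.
Convert 0x1E5D (hexadecimal) → 1×4096 + 14×256 + 5×16 + 13 = 7773 (decimal)
Convert four thousand six hundred seventy-two (English words) → 4×1000 + 6×100 + 72 = 4672 (decimal)
Compute 7773 - 4672 = 3101
Convert 3101 (decimal) → 3101 = 3×1000 + 1×100 + 1 → 3 thousands, 1 hundred, 1 one (place-value notation)
3 thousands, 1 hundred, 1 one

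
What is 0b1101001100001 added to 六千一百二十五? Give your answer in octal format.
Convert 0b1101001100001 (binary) → 4096 + 2048 + 512 + 64 + 32 + 1 = 6753 (decimal)
Convert 六千一百二十五 (Chinese numeral) → 6×1000 + 1×100 + 2×10 + 5 = 6125 (decimal)
Compute 6753 + 6125 = 12878
Convert 12878 (decimal) → 12878 = 3×4096 + 1×512 + 1×64 + 1×8 + 6 → 0o31116 (octal)
0o31116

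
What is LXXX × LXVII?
Convert LXXX (Roman numeral) → 50 + 10 + 10 + 10 = 80 (decimal)
Convert LXVII (Roman numeral) → 50 + 10 + 5 + 1 + 1 = 67 (decimal)
Compute 80 × 67 = 5360
5360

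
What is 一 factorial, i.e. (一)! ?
Convert 一 (Chinese numeral) → 1 (decimal)
Compute 1! = 1
1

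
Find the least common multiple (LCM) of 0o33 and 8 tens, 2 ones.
Convert 0o33 (octal) → 3×8 + 3 = 27 (decimal)
Convert 8 tens, 2 ones (place-value notation) → 8×10 + 2 = 82 (decimal)
Compute lcm(27, 82) = 2214
2214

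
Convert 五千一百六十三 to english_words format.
Convert 五千一百六十三 (Chinese numeral) → 5×1000 + 1×100 + 6×10 + 3 = 5163 (decimal)
Convert 5163 (decimal) → 5163 = 5×1000 + 1×100 + 63 → five thousand one hundred sixty-three (English words)
five thousand one hundred sixty-three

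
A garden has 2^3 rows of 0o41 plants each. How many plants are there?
Convert 0o41 (octal) → 4×8 + 1 = 33 (decimal)
Convert 2^3 (power) → 8 (decimal)
Compute 33 × 8 = 264
264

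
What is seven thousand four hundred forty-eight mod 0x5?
Convert seven thousand four hundred forty-eight (English words) → 7×1000 + 4×100 + 48 = 7448 (decimal)
Convert 0x5 (hexadecimal) → 5 (decimal)
Compute 7448 mod 5 = 3
3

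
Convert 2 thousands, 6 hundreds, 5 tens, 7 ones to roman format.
Convert 2 thousands, 6 hundreds, 5 tens, 7 ones (place-value notation) → 2×1000 + 6×100 + 5×10 + 7 = 2657 (decimal)
Convert 2657 (decimal) → 2657 = 1000 + 1000 + 500 + 100 + 50 + 5 + 1 + 1 → MMDCLVII (Roman numeral)
MMDCLVII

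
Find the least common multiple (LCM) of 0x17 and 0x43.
Convert 0x17 (hexadecimal) → 1×16 + 7 = 23 (decimal)
Convert 0x43 (hexadecimal) → 4×16 + 3 = 67 (decimal)
Compute lcm(23, 67) = 1541
1541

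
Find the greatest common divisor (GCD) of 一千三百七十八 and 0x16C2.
Convert 一千三百七十八 (Chinese numeral) → 1×1000 + 3×100 + 7×10 + 8 = 1378 (decimal)
Convert 0x16C2 (hexadecimal) → 1×4096 + 6×256 + 12×16 + 2 = 5826 (decimal)
Compute gcd(1378, 5826) = 2
2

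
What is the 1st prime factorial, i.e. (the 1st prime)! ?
Convert the 1st prime (prime index) → 2 (decimal)
Compute 2! = 2
2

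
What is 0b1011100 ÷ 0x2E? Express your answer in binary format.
Convert 0b1011100 (binary) → 64 + 16 + 8 + 4 = 92 (decimal)
Convert 0x2E (hexadecimal) → 2×16 + 14 = 46 (decimal)
Compute 92 ÷ 46 = 2
Convert 2 (decimal) → 0b10 (binary)
0b10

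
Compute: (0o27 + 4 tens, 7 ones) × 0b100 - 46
Convert 0o27 (octal) → 2×8 + 7 = 23 (decimal)
Convert 4 tens, 7 ones (place-value notation) → 4×10 + 7 = 47 (decimal)
Convert 0b100 (binary) → 4 (decimal)
Expression in decimal: (23 + 47) × 4 - 46
Parentheses first: 23 + 47 = 70
Multiply: 70 × 4 = 280
Subtract: 280 - 46 = 234
234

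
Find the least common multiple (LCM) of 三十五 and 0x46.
Convert 三十五 (Chinese numeral) → 3×10 + 5 = 35 (decimal)
Convert 0x46 (hexadecimal) → 4×16 + 6 = 70 (decimal)
Compute lcm(35, 70) = 70
70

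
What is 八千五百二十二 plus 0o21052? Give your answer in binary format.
Convert 八千五百二十二 (Chinese numeral) → 8×1000 + 5×100 + 2×10 + 2 = 8522 (decimal)
Convert 0o21052 (octal) → 2×4096 + 1×512 + 5×8 + 2 = 8746 (decimal)
Compute 8522 + 8746 = 17268
Convert 17268 (decimal) → 17268 = 16384 + 512 + 256 + 64 + 32 + 16 + 4 → 0b100001101110100 (binary)
0b100001101110100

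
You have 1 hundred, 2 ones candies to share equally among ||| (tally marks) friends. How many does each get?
Convert 1 hundred, 2 ones (place-value notation) → 1×100 + 2 = 102 (decimal)
Convert ||| (tally marks) → 3 (decimal)
Compute 102 ÷ 3 = 34
34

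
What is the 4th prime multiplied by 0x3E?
Convert the 4th prime (prime index) → 7 (decimal)
Convert 0x3E (hexadecimal) → 3×16 + 14 = 62 (decimal)
Compute 7 × 62 = 434
434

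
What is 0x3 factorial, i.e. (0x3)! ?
Convert 0x3 (hexadecimal) → 3 (decimal)
Compute 3! = 6
6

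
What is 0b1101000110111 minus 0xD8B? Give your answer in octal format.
Convert 0b1101000110111 (binary) → 4096 + 2048 + 512 + 32 + 16 + 4 + 2 + 1 = 6711 (decimal)
Convert 0xD8B (hexadecimal) → 13×256 + 8×16 + 11 = 3467 (decimal)
Compute 6711 - 3467 = 3244
Convert 3244 (decimal) → 3244 = 6×512 + 2×64 + 5×8 + 4 → 0o6254 (octal)
0o6254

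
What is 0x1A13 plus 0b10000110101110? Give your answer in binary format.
Convert 0x1A13 (hexadecimal) → 1×4096 + 10×256 + 1×16 + 3 = 6675 (decimal)
Convert 0b10000110101110 (binary) → 8192 + 256 + 128 + 32 + 8 + 4 + 2 = 8622 (decimal)
Compute 6675 + 8622 = 15297
Convert 15297 (decimal) → 15297 = 8192 + 4096 + 2048 + 512 + 256 + 128 + 64 + 1 → 0b11101111000001 (binary)
0b11101111000001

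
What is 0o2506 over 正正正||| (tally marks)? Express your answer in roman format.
Convert 0o2506 (octal) → 2×512 + 5×64 + 6 = 1350 (decimal)
Convert 正正正||| (tally marks) → 5 + 5 + 5 + 3 = 18 (decimal)
Compute 1350 ÷ 18 = 75
Convert 75 (decimal) → 75 = 50 + 10 + 10 + 5 → LXXV (Roman numeral)
LXXV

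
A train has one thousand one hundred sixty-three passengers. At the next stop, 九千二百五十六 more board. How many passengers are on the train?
Convert one thousand one hundred sixty-three (English words) → 1×1000 + 1×100 + 63 = 1163 (decimal)
Convert 九千二百五十六 (Chinese numeral) → 9×1000 + 2×100 + 5×10 + 6 = 9256 (decimal)
Compute 1163 + 9256 = 10419
10419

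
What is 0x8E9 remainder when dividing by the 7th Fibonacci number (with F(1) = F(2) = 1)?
Convert 0x8E9 (hexadecimal) → 8×256 + 14×16 + 9 = 2281 (decimal)
Convert the 7th Fibonacci number (with F(1) = F(2) = 1) (Fibonacci index) → 1, 1, 2, 3, 5, 8, 13 → 13 (decimal)
Compute 2281 mod 13 = 6
6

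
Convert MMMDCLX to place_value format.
Convert MMMDCLX (Roman numeral) → 1000 + 1000 + 1000 + 500 + 100 + 50 + 10 = 3660 (decimal)
Convert 3660 (decimal) → 3660 = 3×1000 + 6×100 + 6×10 → 3 thousands, 6 hundreds, 6 tens (place-value notation)
3 thousands, 6 hundreds, 6 tens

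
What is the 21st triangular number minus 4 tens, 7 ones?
The 21st triangular number = 21×22/2 = 231
Convert 4 tens, 7 ones (place-value notation) → 4×10 + 7 = 47 (decimal)
Compute 231 - 47 = 184
184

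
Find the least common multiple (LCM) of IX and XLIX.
Convert IX (Roman numeral) → 9 (decimal)
Convert XLIX (Roman numeral) → 40 + 9 = 49 (decimal)
Compute lcm(9, 49) = 441
441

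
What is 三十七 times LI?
Convert 三十七 (Chinese numeral) → 3×10 + 7 = 37 (decimal)
Convert LI (Roman numeral) → 50 + 1 = 51 (decimal)
Compute 37 × 51 = 1887
1887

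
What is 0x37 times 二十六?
Convert 0x37 (hexadecimal) → 3×16 + 7 = 55 (decimal)
Convert 二十六 (Chinese numeral) → 2×10 + 6 = 26 (decimal)
Compute 55 × 26 = 1430
1430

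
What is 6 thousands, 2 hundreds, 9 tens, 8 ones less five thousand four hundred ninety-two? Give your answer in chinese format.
Convert 6 thousands, 2 hundreds, 9 tens, 8 ones (place-value notation) → 6×1000 + 2×100 + 9×10 + 8 = 6298 (decimal)
Convert five thousand four hundred ninety-two (English words) → 5×1000 + 4×100 + 92 = 5492 (decimal)
Compute 6298 - 5492 = 806
Convert 806 (decimal) → 806 = 8×100 + 6 → 八百零六 (Chinese numeral)
八百零六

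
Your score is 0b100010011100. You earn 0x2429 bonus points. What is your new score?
Convert 0b100010011100 (binary) → 2048 + 128 + 16 + 8 + 4 = 2204 (decimal)
Convert 0x2429 (hexadecimal) → 2×4096 + 4×256 + 2×16 + 9 = 9257 (decimal)
Compute 2204 + 9257 = 11461
11461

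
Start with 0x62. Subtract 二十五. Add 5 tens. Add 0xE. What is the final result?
Convert 0x62 (hexadecimal) → 6×16 + 2 = 98 (decimal)
Start: 98
Convert 二十五 (Chinese numeral) → 2×10 + 5 = 25 (decimal)
98 - 25 = 73
Convert 5 tens (place-value notation) → 5×10 = 50 (decimal)
73 + 50 = 123
Convert 0xE (hexadecimal) → 14 (decimal)
123 + 14 = 137
137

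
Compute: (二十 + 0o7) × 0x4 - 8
Convert 二十 (Chinese numeral) → 2×10 = 20 (decimal)
Convert 0o7 (octal) → 7 (decimal)
Convert 0x4 (hexadecimal) → 4 (decimal)
Expression in decimal: (20 + 7) × 4 - 8
Parentheses first: 20 + 7 = 27
Multiply: 27 × 4 = 108
Subtract: 108 - 8 = 100
100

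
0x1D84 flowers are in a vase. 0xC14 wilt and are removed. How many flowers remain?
Convert 0x1D84 (hexadecimal) → 1×4096 + 13×256 + 8×16 + 4 = 7556 (decimal)
Convert 0xC14 (hexadecimal) → 12×256 + 1×16 + 4 = 3092 (decimal)
Compute 7556 - 3092 = 4464
4464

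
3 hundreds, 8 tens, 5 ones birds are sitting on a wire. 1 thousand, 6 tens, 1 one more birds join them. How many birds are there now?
Convert 3 hundreds, 8 tens, 5 ones (place-value notation) → 3×100 + 8×10 + 5 = 385 (decimal)
Convert 1 thousand, 6 tens, 1 one (place-value notation) → 1×1000 + 6×10 + 1 = 1061 (decimal)
Compute 385 + 1061 = 1446
1446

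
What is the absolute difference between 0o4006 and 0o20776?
Convert 0o4006 (octal) → 4×512 + 6 = 2054 (decimal)
Convert 0o20776 (octal) → 2×4096 + 7×64 + 7×8 + 6 = 8702 (decimal)
Compute |2054 - 8702| = 6648
6648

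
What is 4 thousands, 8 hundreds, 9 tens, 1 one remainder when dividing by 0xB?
Convert 4 thousands, 8 hundreds, 9 tens, 1 one (place-value notation) → 4×1000 + 8×100 + 9×10 + 1 = 4891 (decimal)
Convert 0xB (hexadecimal) → 11 (decimal)
Compute 4891 mod 11 = 7
7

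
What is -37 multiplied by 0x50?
Convert 0x50 (hexadecimal) → 5×16 = 80 (decimal)
Compute -37 × 80 = -2960
-2960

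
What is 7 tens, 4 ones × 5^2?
Convert 7 tens, 4 ones (place-value notation) → 7×10 + 4 = 74 (decimal)
Convert 5^2 (power) → 25 (decimal)
Compute 74 × 25 = 1850
1850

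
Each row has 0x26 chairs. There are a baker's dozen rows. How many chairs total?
Convert 0x26 (hexadecimal) → 2×16 + 6 = 38 (decimal)
Convert a baker's dozen (colloquial) → 13 (decimal)
Compute 38 × 13 = 494
494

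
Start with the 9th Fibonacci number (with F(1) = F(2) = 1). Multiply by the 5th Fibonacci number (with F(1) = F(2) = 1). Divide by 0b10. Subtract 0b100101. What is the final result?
Convert the 9th Fibonacci number (with F(1) = F(2) = 1) (Fibonacci index) → 1, 1, 2, 3, 5, 8, 13, 21, 34 → 34 (decimal)
Start: 34
Convert the 5th Fibonacci number (with F(1) = F(2) = 1) (Fibonacci index) → 1, 1, 2, 3, 5 → 5 (decimal)
34 × 5 = 170
Convert 0b10 (binary) → 2 (decimal)
170 ÷ 2 = 85
Convert 0b100101 (binary) → 32 + 4 + 1 = 37 (decimal)
85 - 37 = 48
48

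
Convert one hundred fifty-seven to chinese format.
Convert one hundred fifty-seven (English words) → 1×100 + 57 = 157 (decimal)
Convert 157 (decimal) → 157 = 1×100 + 5×10 + 7 → 一百五十七 (Chinese numeral)
一百五十七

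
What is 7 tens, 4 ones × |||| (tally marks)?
Convert 7 tens, 4 ones (place-value notation) → 7×10 + 4 = 74 (decimal)
Convert |||| (tally marks) → 4 (decimal)
Compute 74 × 4 = 296
296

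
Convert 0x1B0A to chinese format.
Convert 0x1B0A (hexadecimal) → 1×4096 + 11×256 + 10 = 6922 (decimal)
Convert 6922 (decimal) → 6922 = 6×1000 + 9×100 + 2×10 + 2 → 六千九百二十二 (Chinese numeral)
六千九百二十二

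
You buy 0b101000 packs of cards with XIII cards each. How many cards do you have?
Convert XIII (Roman numeral) → 10 + 1 + 1 + 1 = 13 (decimal)
Convert 0b101000 (binary) → 32 + 8 = 40 (decimal)
Compute 13 × 40 = 520
520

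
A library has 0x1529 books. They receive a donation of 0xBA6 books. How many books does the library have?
Convert 0x1529 (hexadecimal) → 1×4096 + 5×256 + 2×16 + 9 = 5417 (decimal)
Convert 0xBA6 (hexadecimal) → 11×256 + 10×16 + 6 = 2982 (decimal)
Compute 5417 + 2982 = 8399
8399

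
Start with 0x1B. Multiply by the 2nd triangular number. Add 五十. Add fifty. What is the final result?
Convert 0x1B (hexadecimal) → 1×16 + 11 = 27 (decimal)
Start: 27
Convert the 2nd triangular number (triangular index) → 2×3/2 = 3 (decimal)
27 × 3 = 81
Convert 五十 (Chinese numeral) → 5×10 = 50 (decimal)
81 + 50 = 131
Convert fifty (English words) → 50 (decimal)
131 + 50 = 181
181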